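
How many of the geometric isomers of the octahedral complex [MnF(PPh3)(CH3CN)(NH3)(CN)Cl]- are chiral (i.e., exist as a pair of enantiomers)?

An octahedron has six vertices in three trans pairs; every non-trans pair is cis.
Systematic enumeration (placing each ligand type in turn and discarding arrangements equivalent by rotation or reflection) gives 15 geometric isomers.
Of these, 15 lack any improper symmetry element and so occur as enantiomeric pairs, giving 15 + 15 = 30 stereoisomers in total.

15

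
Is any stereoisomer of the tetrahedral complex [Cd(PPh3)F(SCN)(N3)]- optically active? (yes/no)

All four vertices of a tetrahedron are equivalent and mutually adjacent, so cis/trans isomerism cannot arise.
Only one geometric arrangement is possible; it has no improper symmetry element, so it exists as a pair of enantiomers (2 stereoisomers).

yes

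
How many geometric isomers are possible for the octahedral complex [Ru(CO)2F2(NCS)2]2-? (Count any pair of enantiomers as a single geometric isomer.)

5

An octahedron has six vertices in three trans pairs; every non-trans pair is cis.
There are 5 geometric isomers: CO trans, F trans, NCS trans; CO trans, F cis, NCS cis; CO cis, F cis, NCS trans; CO cis, F cis, NCS cis (chiral); CO cis, F trans, NCS cis.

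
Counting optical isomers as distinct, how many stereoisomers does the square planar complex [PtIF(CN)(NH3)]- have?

In a square planar complex each vertex has one trans partner and two cis neighbours.
Working through the distinct placements yields 3 geometric isomers: (CN/I trans, F/NH3 trans); (CN/NH3 trans, F/I trans); (CN/F trans, I/NH3 trans).
Each arrangement has an internal mirror plane or centre of symmetry, so none is chiral.

3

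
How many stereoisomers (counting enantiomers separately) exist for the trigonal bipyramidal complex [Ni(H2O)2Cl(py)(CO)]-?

Exhaustive case analysis gives 7 geometric isomers.
Of these, 3 lack any improper symmetry element and so occur as enantiomeric pairs, giving 7 + 3 = 10 stereoisomers in total.

10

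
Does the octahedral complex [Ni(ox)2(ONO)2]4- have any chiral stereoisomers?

In an octahedral complex each vertex has one trans partner and four cis neighbours.
Each ox is bidentate and must span two cis positions.
The distinct arrangements are (2 in all): ONO trans; ONO cis (chiral).
One of these lacks any improper symmetry element and so occurs as an enantiomeric pair, giving 2 + 1 = 3 stereoisomers in total.

yes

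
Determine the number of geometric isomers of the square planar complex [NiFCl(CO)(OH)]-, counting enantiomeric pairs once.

3

In a square planar complex each vertex has one trans partner and two cis neighbours.
There are 3 geometric isomers: (CO/F trans, Cl/OH trans); (CO/OH trans, Cl/F trans); (CO/Cl trans, F/OH trans).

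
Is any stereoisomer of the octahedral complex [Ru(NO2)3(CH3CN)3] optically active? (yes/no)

In an octahedral complex each vertex has one trans partner and four cis neighbours.
The distinct arrangements are (2 in all): NO2 mer; NO2 fac.
Each arrangement has an internal mirror plane or centre of symmetry, so none is chiral.

no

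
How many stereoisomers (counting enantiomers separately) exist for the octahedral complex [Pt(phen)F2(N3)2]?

4

Each phen is bidentate and must span two cis positions.
Working through the distinct placements yields 3 geometric isomers: F trans, N3 cis; F cis, N3 cis (chiral); F cis, N3 trans.
One of these lacks any improper symmetry element and so occurs as an enantiomeric pair, giving 3 + 1 = 4 stereoisomers in total.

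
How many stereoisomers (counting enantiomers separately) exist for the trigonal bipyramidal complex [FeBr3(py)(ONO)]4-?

In a trigonal bipyramid the two axial positions differ from the three equatorial ones.
Systematic placement gives 4 geometric isomers: py equatorial, ONO equatorial; py equatorial, ONO axial; py axial, ONO equatorial; py axial, ONO axial.
Each arrangement has an internal mirror plane or centre of symmetry, so none is chiral.

4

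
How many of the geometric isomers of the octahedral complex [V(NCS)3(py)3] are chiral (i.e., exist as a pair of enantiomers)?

In an octahedral complex each vertex has one trans partner and four cis neighbours.
Working through the distinct placements yields 2 geometric isomers: NCS mer; NCS fac.
Each arrangement has an internal mirror plane or centre of symmetry, so none is chiral.

0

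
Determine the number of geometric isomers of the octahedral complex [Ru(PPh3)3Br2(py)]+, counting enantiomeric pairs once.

3

An octahedron has six vertices in three trans pairs; every non-trans pair is cis.
There are 3 geometric isomers: PPh3 mer, Br trans; PPh3 fac, Br cis; PPh3 mer, Br cis.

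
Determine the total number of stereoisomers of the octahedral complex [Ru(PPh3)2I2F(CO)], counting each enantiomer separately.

8

In an octahedral complex each vertex has one trans partner and four cis neighbours.
Systematic placement gives 6 geometric isomers: PPh3 trans, I trans; PPh3 cis, I cis (3 arrangements, 2 chiral); PPh3 trans, I cis; PPh3 cis, I trans.
Of these, 2 lack any improper symmetry element and so occur as enantiomeric pairs, giving 6 + 2 = 8 stereoisomers in total.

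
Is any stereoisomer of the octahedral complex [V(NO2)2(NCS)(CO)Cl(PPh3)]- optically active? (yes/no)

yes

An octahedron has six vertices in three trans pairs; every non-trans pair is cis.
Exhaustive case analysis gives 9 geometric isomers.
Of these, 6 lack any improper symmetry element and so occur as enantiomeric pairs, giving 9 + 6 = 15 stereoisomers in total.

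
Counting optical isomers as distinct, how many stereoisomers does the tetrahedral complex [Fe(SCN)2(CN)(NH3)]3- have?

Only one geometric arrangement is possible.

1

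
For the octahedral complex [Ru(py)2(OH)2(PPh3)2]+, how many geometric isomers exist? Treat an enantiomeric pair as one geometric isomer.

The six octahedral sites form three mutually perpendicular trans pairs.
Working through the distinct placements yields 5 geometric isomers: py trans, OH trans, PPh3 trans; py cis, OH trans, PPh3 cis; py trans, OH cis, PPh3 cis; py cis, OH cis, PPh3 cis (chiral); py cis, OH cis, PPh3 trans.

5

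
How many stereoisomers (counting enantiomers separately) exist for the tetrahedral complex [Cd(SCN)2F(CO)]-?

1

In a tetrahedral complex all four positions are equivalent and every pair of ligands is adjacent — there is no cis/trans distinction.
Only one geometric arrangement is possible.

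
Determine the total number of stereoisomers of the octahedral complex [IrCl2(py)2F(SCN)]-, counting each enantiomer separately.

8

An octahedron has six vertices in three trans pairs; every non-trans pair is cis.
Working through the distinct placements yields 6 geometric isomers: Cl trans, py trans; Cl trans, py cis; Cl cis, py trans; Cl cis, py cis (3 arrangements, 2 chiral).
Of these, 2 lack any improper symmetry element and so occur as enantiomeric pairs, giving 6 + 2 = 8 stereoisomers in total.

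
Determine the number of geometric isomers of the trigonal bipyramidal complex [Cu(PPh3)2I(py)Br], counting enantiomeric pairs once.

Placing the ligands in turn and identifying arrangements related by rotation or reflection leaves 7 distinct geometric isomers.

7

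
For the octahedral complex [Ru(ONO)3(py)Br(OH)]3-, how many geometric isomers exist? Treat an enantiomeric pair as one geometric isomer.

Working through the distinct placements yields 4 geometric isomers: ONO mer (3 arrangements); ONO fac (chiral).

4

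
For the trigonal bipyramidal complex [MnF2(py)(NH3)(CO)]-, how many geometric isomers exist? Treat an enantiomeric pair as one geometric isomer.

7

In a trigonal bipyramid the two axial positions differ from the three equatorial ones.
Exhaustive case analysis gives 7 geometric isomers.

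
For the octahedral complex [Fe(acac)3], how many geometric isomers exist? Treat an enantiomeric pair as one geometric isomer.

1

The six octahedral sites form three mutually perpendicular trans pairs.
Each acac is bidentate and must span two cis positions.
Only one geometric arrangement is possible; it has no improper symmetry element, so it exists as a pair of enantiomers (2 stereoisomers).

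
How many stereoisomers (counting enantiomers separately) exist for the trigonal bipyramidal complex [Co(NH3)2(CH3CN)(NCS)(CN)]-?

10

Systematic enumeration (placing each ligand type in turn and discarding arrangements equivalent by rotation or reflection) gives 7 geometric isomers.
Of these, 3 lack any improper symmetry element and so occur as enantiomeric pairs, giving 7 + 3 = 10 stereoisomers in total.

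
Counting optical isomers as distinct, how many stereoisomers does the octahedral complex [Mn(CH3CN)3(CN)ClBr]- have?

An octahedron has six vertices in three trans pairs; every non-trans pair is cis.
The distinct arrangements are (4 in all): CH3CN mer (3 arrangements); CH3CN fac (chiral).
One of these lacks any improper symmetry element and so occurs as an enantiomeric pair, giving 4 + 1 = 5 stereoisomers in total.

5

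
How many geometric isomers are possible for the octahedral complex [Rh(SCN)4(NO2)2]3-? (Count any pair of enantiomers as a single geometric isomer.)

In an octahedral complex each vertex has one trans partner and four cis neighbours.
There are 2 geometric isomers: NO2 trans; NO2 cis.

2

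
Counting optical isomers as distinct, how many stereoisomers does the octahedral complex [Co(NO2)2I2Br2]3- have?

6

The six octahedral sites form three mutually perpendicular trans pairs.
Systematic placement gives 5 geometric isomers: NO2 trans, I trans, Br trans; NO2 cis, I cis, Br trans; NO2 trans, I cis, Br cis; NO2 cis, I cis, Br cis (chiral); NO2 cis, I trans, Br cis.
One of these lacks any improper symmetry element and so occurs as an enantiomeric pair, giving 5 + 1 = 6 stereoisomers in total.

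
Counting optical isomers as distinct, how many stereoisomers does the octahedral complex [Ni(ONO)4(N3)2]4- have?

An octahedron has six vertices in three trans pairs; every non-trans pair is cis.
Working through the distinct placements yields 2 geometric isomers: N3 trans; N3 cis.
Each arrangement has an internal mirror plane or centre of symmetry, so none is chiral.

2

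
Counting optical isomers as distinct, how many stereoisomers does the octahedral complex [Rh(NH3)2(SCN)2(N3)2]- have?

In an octahedral complex each vertex has one trans partner and four cis neighbours.
There are 5 geometric isomers: NH3 trans, SCN trans, N3 trans; NH3 cis, SCN cis, N3 trans; NH3 cis, SCN trans, N3 cis; NH3 cis, SCN cis, N3 cis (chiral); NH3 trans, SCN cis, N3 cis.
One of these lacks any improper symmetry element and so occurs as an enantiomeric pair, giving 5 + 1 = 6 stereoisomers in total.

6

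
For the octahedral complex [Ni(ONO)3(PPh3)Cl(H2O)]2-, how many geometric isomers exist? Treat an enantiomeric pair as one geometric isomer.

4

The six octahedral sites form three mutually perpendicular trans pairs.
The distinct arrangements are (4 in all): ONO mer (3 arrangements); ONO fac (chiral).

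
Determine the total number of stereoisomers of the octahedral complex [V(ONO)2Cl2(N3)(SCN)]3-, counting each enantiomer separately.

8

In an octahedral complex each vertex has one trans partner and four cis neighbours.
There are 6 geometric isomers: ONO cis, Cl trans; ONO trans, Cl trans; ONO cis, Cl cis (3 arrangements, 2 chiral); ONO trans, Cl cis.
Of these, 2 lack any improper symmetry element and so occur as enantiomeric pairs, giving 6 + 2 = 8 stereoisomers in total.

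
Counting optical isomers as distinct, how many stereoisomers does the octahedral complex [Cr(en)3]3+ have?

An octahedron has six vertices in three trans pairs; every non-trans pair is cis.
Each en is bidentate and must span two cis positions.
Only one geometric arrangement is possible; it has no improper symmetry element, so it exists as a pair of enantiomers (2 stereoisomers).

2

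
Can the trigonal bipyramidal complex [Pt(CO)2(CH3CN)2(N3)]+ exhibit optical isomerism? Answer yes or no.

A trigonal bipyramid has two axial and three equatorial sites, which are chemically inequivalent.
Placing the ligands in turn and identifying arrangements related by rotation or reflection leaves 5 distinct geometric isomers.
One of these lacks any improper symmetry element and so occurs as an enantiomeric pair, giving 5 + 1 = 6 stereoisomers in total.

yes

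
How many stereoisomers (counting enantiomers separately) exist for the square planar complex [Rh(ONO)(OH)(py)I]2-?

3

In a square planar complex each vertex has one trans partner and two cis neighbours.
Systematic placement gives 3 geometric isomers: (I/ONO trans, OH/py trans); (I/py trans, OH/ONO trans); (I/OH trans, ONO/py trans).
Each arrangement has an internal mirror plane or centre of symmetry, so none is chiral.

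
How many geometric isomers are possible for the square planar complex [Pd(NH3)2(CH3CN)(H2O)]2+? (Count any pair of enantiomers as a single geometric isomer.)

In a square planar complex each vertex has one trans partner and two cis neighbours.
Systematic placement gives 2 geometric isomers: NH3 cis; NH3 trans.

2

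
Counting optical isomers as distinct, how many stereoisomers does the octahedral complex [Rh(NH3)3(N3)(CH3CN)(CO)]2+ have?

5

Working through the distinct placements yields 4 geometric isomers: NH3 mer (3 arrangements); NH3 fac (chiral).
One of these lacks any improper symmetry element and so occurs as an enantiomeric pair, giving 4 + 1 = 5 stereoisomers in total.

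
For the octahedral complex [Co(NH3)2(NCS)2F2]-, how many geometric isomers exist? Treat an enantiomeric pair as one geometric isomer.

5

In an octahedral complex each vertex has one trans partner and four cis neighbours.
The distinct arrangements are (5 in all): NH3 trans, NCS trans, F trans; NH3 cis, NCS cis, F trans; NH3 trans, NCS cis, F cis; NH3 cis, NCS cis, F cis (chiral); NH3 cis, NCS trans, F cis.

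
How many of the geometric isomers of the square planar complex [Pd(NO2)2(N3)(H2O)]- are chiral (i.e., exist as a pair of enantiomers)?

0

The distinct arrangements are (2 in all): NO2 cis; NO2 trans.
Each arrangement has an internal mirror plane or centre of symmetry, so none is chiral.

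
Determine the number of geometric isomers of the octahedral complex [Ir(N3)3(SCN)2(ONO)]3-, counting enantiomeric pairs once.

3

The six octahedral sites form three mutually perpendicular trans pairs.
There are 3 geometric isomers: N3 mer, SCN trans; N3 mer, SCN cis; N3 fac, SCN cis.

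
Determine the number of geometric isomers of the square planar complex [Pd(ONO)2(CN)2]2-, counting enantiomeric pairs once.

In a square planar complex each vertex has one trans partner and two cis neighbours.
The distinct arrangements are (2 in all): ONO cis; ONO trans.

2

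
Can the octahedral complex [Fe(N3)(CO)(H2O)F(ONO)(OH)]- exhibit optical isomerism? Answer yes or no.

Systematic enumeration (placing each ligand type in turn and discarding arrangements equivalent by rotation or reflection) gives 15 geometric isomers.
Of these, 15 lack any improper symmetry element and so occur as enantiomeric pairs, giving 15 + 15 = 30 stereoisomers in total.

yes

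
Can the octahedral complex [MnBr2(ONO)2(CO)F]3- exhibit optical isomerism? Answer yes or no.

yes

An octahedron has six vertices in three trans pairs; every non-trans pair is cis.
Systematic placement gives 6 geometric isomers: Br trans, ONO trans; Br trans, ONO cis; Br cis, ONO trans; Br cis, ONO cis (3 arrangements, 2 chiral).
Of these, 2 lack any improper symmetry element and so occur as enantiomeric pairs, giving 6 + 2 = 8 stereoisomers in total.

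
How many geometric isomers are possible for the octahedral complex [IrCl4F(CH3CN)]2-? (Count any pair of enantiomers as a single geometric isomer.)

In an octahedral complex each vertex has one trans partner and four cis neighbours.
Working through the distinct placements yields 2 geometric isomers: F and CH3CN mutually cis; F and CH3CN mutually trans.

2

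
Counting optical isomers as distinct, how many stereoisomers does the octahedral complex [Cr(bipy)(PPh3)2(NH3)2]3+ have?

The six octahedral sites form three mutually perpendicular trans pairs.
Each bipy is bidentate and must span two cis positions.
There are 3 geometric isomers: PPh3 cis, NH3 trans; PPh3 cis, NH3 cis (chiral); PPh3 trans, NH3 cis.
One of these lacks any improper symmetry element and so occurs as an enantiomeric pair, giving 3 + 1 = 4 stereoisomers in total.

4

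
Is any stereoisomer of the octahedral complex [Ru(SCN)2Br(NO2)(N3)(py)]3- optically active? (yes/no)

In an octahedral complex each vertex has one trans partner and four cis neighbours.
Exhaustive case analysis gives 9 geometric isomers.
Of these, 6 lack any improper symmetry element and so occur as enantiomeric pairs, giving 9 + 6 = 15 stereoisomers in total.

yes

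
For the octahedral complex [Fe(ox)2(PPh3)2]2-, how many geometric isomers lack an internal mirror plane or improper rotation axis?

1

The six octahedral sites form three mutually perpendicular trans pairs.
Each ox is bidentate and must span two cis positions.
Working through the distinct placements yields 2 geometric isomers: PPh3 trans; PPh3 cis (chiral).
One of these lacks any improper symmetry element and so occurs as an enantiomeric pair, giving 2 + 1 = 3 stereoisomers in total.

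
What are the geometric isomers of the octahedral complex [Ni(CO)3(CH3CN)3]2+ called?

fac and mer

Systematic placement gives 2 geometric isomers: CO mer; CO fac.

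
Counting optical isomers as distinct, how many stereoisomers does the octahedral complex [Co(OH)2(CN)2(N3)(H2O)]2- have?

The six octahedral sites form three mutually perpendicular trans pairs.
There are 6 geometric isomers: OH trans, CN trans; OH cis, CN trans; OH trans, CN cis; OH cis, CN cis (3 arrangements, 2 chiral).
Of these, 2 lack any improper symmetry element and so occur as enantiomeric pairs, giving 6 + 2 = 8 stereoisomers in total.

8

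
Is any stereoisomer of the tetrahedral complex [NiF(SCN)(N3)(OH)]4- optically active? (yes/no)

yes

In a tetrahedral complex all four positions are equivalent and every pair of ligands is adjacent — there is no cis/trans distinction.
Only one geometric arrangement is possible; it has no improper symmetry element, so it exists as a pair of enantiomers (2 stereoisomers).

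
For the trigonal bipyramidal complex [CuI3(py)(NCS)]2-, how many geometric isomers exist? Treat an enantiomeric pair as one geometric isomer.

In a trigonal bipyramid the two axial positions differ from the three equatorial ones.
There are 4 geometric isomers: py equatorial, NCS equatorial; py equatorial, NCS axial; py axial, NCS equatorial; py axial, NCS axial.

4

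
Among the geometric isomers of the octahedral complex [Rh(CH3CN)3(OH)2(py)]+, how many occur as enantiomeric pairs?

0

An octahedron has six vertices in three trans pairs; every non-trans pair is cis.
Systematic placement gives 3 geometric isomers: CH3CN mer, OH cis; CH3CN mer, OH trans; CH3CN fac, OH cis.
Each arrangement has an internal mirror plane or centre of symmetry, so none is chiral.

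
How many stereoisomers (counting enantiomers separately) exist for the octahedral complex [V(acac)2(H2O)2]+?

3

Each acac is bidentate and must span two cis positions.
There are 2 geometric isomers: H2O trans; H2O cis (chiral).
One of these lacks any improper symmetry element and so occurs as an enantiomeric pair, giving 2 + 1 = 3 stereoisomers in total.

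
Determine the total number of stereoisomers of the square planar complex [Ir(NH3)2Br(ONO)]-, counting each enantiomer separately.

2

A square has two trans pairs of vertices; adjacent vertices are cis.
There are 2 geometric isomers: NH3 cis; NH3 trans.
Each arrangement has an internal mirror plane or centre of symmetry, so none is chiral.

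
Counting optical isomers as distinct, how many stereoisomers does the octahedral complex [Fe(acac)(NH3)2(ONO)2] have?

An octahedron has six vertices in three trans pairs; every non-trans pair is cis.
Each acac is bidentate and must span two cis positions.
Working through the distinct placements yields 3 geometric isomers: NH3 trans, ONO cis; NH3 cis, ONO cis (chiral); NH3 cis, ONO trans.
One of these lacks any improper symmetry element and so occurs as an enantiomeric pair, giving 3 + 1 = 4 stereoisomers in total.

4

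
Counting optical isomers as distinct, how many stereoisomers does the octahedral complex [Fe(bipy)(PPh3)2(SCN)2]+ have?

An octahedron has six vertices in three trans pairs; every non-trans pair is cis.
Each bipy is bidentate and must span two cis positions.
There are 3 geometric isomers: PPh3 trans, SCN cis; PPh3 cis, SCN cis (chiral); PPh3 cis, SCN trans.
One of these lacks any improper symmetry element and so occurs as an enantiomeric pair, giving 3 + 1 = 4 stereoisomers in total.

4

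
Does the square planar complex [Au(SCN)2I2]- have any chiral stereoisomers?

no

A square has two trans pairs of vertices; adjacent vertices are cis.
The distinct arrangements are (2 in all): SCN cis; SCN trans.
Each arrangement has an internal mirror plane or centre of symmetry, so none is chiral.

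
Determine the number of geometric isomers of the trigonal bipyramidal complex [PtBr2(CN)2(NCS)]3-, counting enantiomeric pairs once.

5

Exhaustive case analysis gives 5 geometric isomers.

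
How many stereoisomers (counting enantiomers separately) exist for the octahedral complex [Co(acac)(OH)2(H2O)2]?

An octahedron has six vertices in three trans pairs; every non-trans pair is cis.
Each acac is bidentate and must span two cis positions.
Working through the distinct placements yields 3 geometric isomers: OH cis, H2O trans; OH cis, H2O cis (chiral); OH trans, H2O cis.
One of these lacks any improper symmetry element and so occurs as an enantiomeric pair, giving 3 + 1 = 4 stereoisomers in total.

4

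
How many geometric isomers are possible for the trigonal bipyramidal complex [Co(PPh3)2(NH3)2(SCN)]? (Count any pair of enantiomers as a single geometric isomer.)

5

In a trigonal bipyramid the two axial positions differ from the three equatorial ones.
Placing the ligands in turn and identifying arrangements related by rotation or reflection leaves 5 distinct geometric isomers.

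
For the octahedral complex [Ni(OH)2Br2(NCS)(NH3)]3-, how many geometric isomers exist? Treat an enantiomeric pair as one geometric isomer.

6

The six octahedral sites form three mutually perpendicular trans pairs.
There are 6 geometric isomers: OH trans, Br trans; OH cis, Br trans; OH trans, Br cis; OH cis, Br cis (3 arrangements, 2 chiral).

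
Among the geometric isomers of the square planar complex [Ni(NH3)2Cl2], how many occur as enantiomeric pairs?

0

Systematic placement gives 2 geometric isomers: NH3 cis; NH3 trans.
Each arrangement has an internal mirror plane or centre of symmetry, so none is chiral.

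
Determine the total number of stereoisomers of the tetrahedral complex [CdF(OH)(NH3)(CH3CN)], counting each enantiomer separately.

2

In a tetrahedral complex all four positions are equivalent and every pair of ligands is adjacent — there is no cis/trans distinction.
Only one geometric arrangement is possible; it has no improper symmetry element, so it exists as a pair of enantiomers (2 stereoisomers).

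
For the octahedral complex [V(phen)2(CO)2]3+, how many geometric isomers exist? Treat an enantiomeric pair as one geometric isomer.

2

The six octahedral sites form three mutually perpendicular trans pairs.
Each phen is bidentate and must span two cis positions.
The distinct arrangements are (2 in all): CO trans; CO cis (chiral).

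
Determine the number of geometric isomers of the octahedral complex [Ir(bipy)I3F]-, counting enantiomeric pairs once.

2

Each bipy is bidentate and must span two cis positions.
The distinct arrangements are (2 in all): I fac; I mer.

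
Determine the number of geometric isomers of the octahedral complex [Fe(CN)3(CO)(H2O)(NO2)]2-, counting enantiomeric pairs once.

In an octahedral complex each vertex has one trans partner and four cis neighbours.
There are 4 geometric isomers: CN mer (3 arrangements); CN fac (chiral).

4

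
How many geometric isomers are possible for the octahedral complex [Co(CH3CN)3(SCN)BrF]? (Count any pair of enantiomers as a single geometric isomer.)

4

The six octahedral sites form three mutually perpendicular trans pairs.
There are 4 geometric isomers: CH3CN mer (3 arrangements); CH3CN fac (chiral).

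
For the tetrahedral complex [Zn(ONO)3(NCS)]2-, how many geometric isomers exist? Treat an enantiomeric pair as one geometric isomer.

1

Only one geometric arrangement is possible.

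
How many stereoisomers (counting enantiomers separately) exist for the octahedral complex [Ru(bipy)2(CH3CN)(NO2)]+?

3

An octahedron has six vertices in three trans pairs; every non-trans pair is cis.
Each bipy is bidentate and must span two cis positions.
There are 2 geometric isomers: CH3CN and NO2 mutually trans; CH3CN and NO2 mutually cis (chiral).
One of these lacks any improper symmetry element and so occurs as an enantiomeric pair, giving 2 + 1 = 3 stereoisomers in total.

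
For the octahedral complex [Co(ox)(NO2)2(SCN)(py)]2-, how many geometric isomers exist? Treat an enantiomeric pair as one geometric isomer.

4

Each ox is bidentate and must span two cis positions.
Systematic placement gives 4 geometric isomers: NO2 trans; NO2 cis (3 arrangements, 2 chiral).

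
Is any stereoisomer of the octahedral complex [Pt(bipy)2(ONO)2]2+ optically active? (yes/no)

yes

Each bipy is bidentate and must span two cis positions.
Working through the distinct placements yields 2 geometric isomers: ONO trans; ONO cis (chiral).
One of these lacks any improper symmetry element and so occurs as an enantiomeric pair, giving 2 + 1 = 3 stereoisomers in total.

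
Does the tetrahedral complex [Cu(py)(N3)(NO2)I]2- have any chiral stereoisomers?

Only one geometric arrangement is possible; it has no improper symmetry element, so it exists as a pair of enantiomers (2 stereoisomers).

yes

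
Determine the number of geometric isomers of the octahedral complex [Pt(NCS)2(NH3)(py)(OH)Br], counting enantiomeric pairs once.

The six octahedral sites form three mutually perpendicular trans pairs.
Placing the ligands in turn and identifying arrangements related by rotation or reflection leaves 9 distinct geometric isomers.

9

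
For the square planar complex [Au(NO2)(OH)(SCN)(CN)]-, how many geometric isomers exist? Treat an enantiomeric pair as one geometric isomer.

In a square planar complex each vertex has one trans partner and two cis neighbours.
Systematic placement gives 3 geometric isomers: (CN/OH trans, NO2/SCN trans); (CN/SCN trans, NO2/OH trans); (CN/NO2 trans, OH/SCN trans).

3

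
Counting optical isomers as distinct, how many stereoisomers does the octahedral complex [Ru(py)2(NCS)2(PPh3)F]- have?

8

An octahedron has six vertices in three trans pairs; every non-trans pair is cis.
There are 6 geometric isomers: py trans, NCS cis; py cis, NCS cis (3 arrangements, 2 chiral); py trans, NCS trans; py cis, NCS trans.
Of these, 2 lack any improper symmetry element and so occur as enantiomeric pairs, giving 6 + 2 = 8 stereoisomers in total.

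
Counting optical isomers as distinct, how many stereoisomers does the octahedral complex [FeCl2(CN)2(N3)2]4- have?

In an octahedral complex each vertex has one trans partner and four cis neighbours.
Working through the distinct placements yields 5 geometric isomers: Cl trans, CN trans, N3 trans; Cl cis, CN trans, N3 cis; Cl cis, CN cis, N3 trans; Cl cis, CN cis, N3 cis (chiral); Cl trans, CN cis, N3 cis.
One of these lacks any improper symmetry element and so occurs as an enantiomeric pair, giving 5 + 1 = 6 stereoisomers in total.

6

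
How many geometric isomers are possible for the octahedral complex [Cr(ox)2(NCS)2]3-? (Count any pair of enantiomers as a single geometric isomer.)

2

An octahedron has six vertices in three trans pairs; every non-trans pair is cis.
Each ox is bidentate and must span two cis positions.
Working through the distinct placements yields 2 geometric isomers: NCS trans; NCS cis (chiral).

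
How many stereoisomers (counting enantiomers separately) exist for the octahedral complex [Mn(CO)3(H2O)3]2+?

The six octahedral sites form three mutually perpendicular trans pairs.
There are 2 geometric isomers: CO mer; CO fac.
Each arrangement has an internal mirror plane or centre of symmetry, so none is chiral.

2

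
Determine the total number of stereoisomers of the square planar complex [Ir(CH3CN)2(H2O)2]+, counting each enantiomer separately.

In a square planar complex each vertex has one trans partner and two cis neighbours.
Working through the distinct placements yields 2 geometric isomers: CH3CN cis; CH3CN trans.
Each arrangement has an internal mirror plane or centre of symmetry, so none is chiral.

2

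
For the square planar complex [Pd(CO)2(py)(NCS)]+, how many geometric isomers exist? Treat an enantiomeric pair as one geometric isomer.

2

A square has two trans pairs of vertices; adjacent vertices are cis.
Systematic placement gives 2 geometric isomers: CO cis; CO trans.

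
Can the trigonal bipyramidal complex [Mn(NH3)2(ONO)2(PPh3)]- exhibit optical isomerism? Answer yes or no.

yes

A trigonal bipyramid has two axial and three equatorial sites, which are chemically inequivalent.
Systematic enumeration (placing each ligand type in turn and discarding arrangements equivalent by rotation or reflection) gives 5 geometric isomers.
One of these lacks any improper symmetry element and so occurs as an enantiomeric pair, giving 5 + 1 = 6 stereoisomers in total.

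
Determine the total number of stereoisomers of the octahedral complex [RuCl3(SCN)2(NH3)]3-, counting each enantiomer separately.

3

An octahedron has six vertices in three trans pairs; every non-trans pair is cis.
The distinct arrangements are (3 in all): Cl mer, SCN trans; Cl mer, SCN cis; Cl fac, SCN cis.
Each arrangement has an internal mirror plane or centre of symmetry, so none is chiral.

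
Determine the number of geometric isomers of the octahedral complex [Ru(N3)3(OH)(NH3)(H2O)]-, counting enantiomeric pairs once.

4

The six octahedral sites form three mutually perpendicular trans pairs.
Working through the distinct placements yields 4 geometric isomers: N3 mer (3 arrangements); N3 fac (chiral).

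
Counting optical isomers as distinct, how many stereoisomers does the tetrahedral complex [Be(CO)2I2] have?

1

Only one geometric arrangement is possible.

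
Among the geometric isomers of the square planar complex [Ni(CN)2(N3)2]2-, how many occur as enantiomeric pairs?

0

A square has two trans pairs of vertices; adjacent vertices are cis.
Systematic placement gives 2 geometric isomers: CN cis; CN trans.
Each arrangement has an internal mirror plane or centre of symmetry, so none is chiral.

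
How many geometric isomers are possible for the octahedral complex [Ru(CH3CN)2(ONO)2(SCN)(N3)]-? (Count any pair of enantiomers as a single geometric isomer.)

Working through the distinct placements yields 6 geometric isomers: CH3CN trans, ONO cis; CH3CN trans, ONO trans; CH3CN cis, ONO cis (3 arrangements, 2 chiral); CH3CN cis, ONO trans.

6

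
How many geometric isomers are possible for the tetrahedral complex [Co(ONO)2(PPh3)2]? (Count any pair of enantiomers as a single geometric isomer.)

1

Only one geometric arrangement is possible.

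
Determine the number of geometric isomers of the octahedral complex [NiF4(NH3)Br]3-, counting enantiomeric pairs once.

The distinct arrangements are (2 in all): NH3 and Br mutually cis; NH3 and Br mutually trans.

2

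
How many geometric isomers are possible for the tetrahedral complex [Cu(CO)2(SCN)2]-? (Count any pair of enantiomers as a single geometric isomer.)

1

All four vertices of a tetrahedron are equivalent and mutually adjacent, so cis/trans isomerism cannot arise.
Only one geometric arrangement is possible.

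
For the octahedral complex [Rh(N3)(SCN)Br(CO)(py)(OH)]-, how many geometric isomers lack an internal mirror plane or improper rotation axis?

The six octahedral sites form three mutually perpendicular trans pairs.
Systematic enumeration (placing each ligand type in turn and discarding arrangements equivalent by rotation or reflection) gives 15 geometric isomers.
Of these, 15 lack any improper symmetry element and so occur as enantiomeric pairs, giving 15 + 15 = 30 stereoisomers in total.

15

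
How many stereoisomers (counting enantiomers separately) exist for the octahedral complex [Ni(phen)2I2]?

In an octahedral complex each vertex has one trans partner and four cis neighbours.
Each phen is bidentate and must span two cis positions.
Systematic placement gives 2 geometric isomers: I trans; I cis (chiral).
One of these lacks any improper symmetry element and so occurs as an enantiomeric pair, giving 2 + 1 = 3 stereoisomers in total.

3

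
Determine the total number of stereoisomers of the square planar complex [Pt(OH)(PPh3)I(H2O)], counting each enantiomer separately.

3

Working through the distinct placements yields 3 geometric isomers: (H2O/OH trans, I/PPh3 trans); (H2O/PPh3 trans, I/OH trans); (H2O/I trans, OH/PPh3 trans).
Each arrangement has an internal mirror plane or centre of symmetry, so none is chiral.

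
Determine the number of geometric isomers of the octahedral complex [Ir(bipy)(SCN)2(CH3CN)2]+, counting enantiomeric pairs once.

The six octahedral sites form three mutually perpendicular trans pairs.
Each bipy is bidentate and must span two cis positions.
The distinct arrangements are (3 in all): SCN cis, CH3CN trans; SCN cis, CH3CN cis (chiral); SCN trans, CH3CN cis.

3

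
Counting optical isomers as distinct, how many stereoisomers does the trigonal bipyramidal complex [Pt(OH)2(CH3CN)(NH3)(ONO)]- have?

A trigonal bipyramid has two axial and three equatorial sites, which are chemically inequivalent.
Exhaustive case analysis gives 7 geometric isomers.
Of these, 3 lack any improper symmetry element and so occur as enantiomeric pairs, giving 7 + 3 = 10 stereoisomers in total.

10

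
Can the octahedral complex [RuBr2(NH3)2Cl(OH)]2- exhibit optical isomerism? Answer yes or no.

yes

The six octahedral sites form three mutually perpendicular trans pairs.
The distinct arrangements are (6 in all): Br trans, NH3 cis; Br trans, NH3 trans; Br cis, NH3 cis (3 arrangements, 2 chiral); Br cis, NH3 trans.
Of these, 2 lack any improper symmetry element and so occur as enantiomeric pairs, giving 6 + 2 = 8 stereoisomers in total.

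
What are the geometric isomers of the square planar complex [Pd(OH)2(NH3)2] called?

In a square planar complex each vertex has one trans partner and two cis neighbours.
Working through the distinct placements yields 2 geometric isomers: OH cis; OH trans.

cis and trans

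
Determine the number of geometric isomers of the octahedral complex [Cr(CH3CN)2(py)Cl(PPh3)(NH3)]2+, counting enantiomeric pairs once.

9

In an octahedral complex each vertex has one trans partner and four cis neighbours.
Placing the ligands in turn and identifying arrangements related by rotation or reflection leaves 9 distinct geometric isomers.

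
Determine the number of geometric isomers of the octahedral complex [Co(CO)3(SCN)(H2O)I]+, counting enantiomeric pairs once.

4

In an octahedral complex each vertex has one trans partner and four cis neighbours.
Working through the distinct placements yields 4 geometric isomers: CO mer (3 arrangements); CO fac (chiral).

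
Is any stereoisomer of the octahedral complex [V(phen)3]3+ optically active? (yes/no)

yes

In an octahedral complex each vertex has one trans partner and four cis neighbours.
Each phen is bidentate and must span two cis positions.
Only one geometric arrangement is possible; it has no improper symmetry element, so it exists as a pair of enantiomers (2 stereoisomers).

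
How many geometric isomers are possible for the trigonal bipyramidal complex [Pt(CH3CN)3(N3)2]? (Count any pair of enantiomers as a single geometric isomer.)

A trigonal bipyramid has two axial and three equatorial sites, which are chemically inequivalent.
Working through the distinct placements yields 3 geometric isomers: N3 both equatorial; N3 one axial, one equatorial; N3 both axial.

3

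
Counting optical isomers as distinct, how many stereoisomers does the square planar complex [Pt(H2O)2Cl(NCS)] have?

In a square planar complex each vertex has one trans partner and two cis neighbours.
Systematic placement gives 2 geometric isomers: H2O cis; H2O trans.
Each arrangement has an internal mirror plane or centre of symmetry, so none is chiral.

2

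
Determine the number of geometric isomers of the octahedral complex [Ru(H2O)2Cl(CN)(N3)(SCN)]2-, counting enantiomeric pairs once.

Placing the ligands in turn and identifying arrangements related by rotation or reflection leaves 9 distinct geometric isomers.

9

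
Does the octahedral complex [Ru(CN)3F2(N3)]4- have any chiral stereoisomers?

no

An octahedron has six vertices in three trans pairs; every non-trans pair is cis.
The distinct arrangements are (3 in all): CN mer, F cis; CN mer, F trans; CN fac, F cis.
Each arrangement has an internal mirror plane or centre of symmetry, so none is chiral.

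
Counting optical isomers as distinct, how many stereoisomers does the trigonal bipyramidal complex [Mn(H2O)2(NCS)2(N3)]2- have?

A trigonal bipyramid has two axial and three equatorial sites, which are chemically inequivalent.
Systematic enumeration (placing each ligand type in turn and discarding arrangements equivalent by rotation or reflection) gives 5 geometric isomers.
One of these lacks any improper symmetry element and so occurs as an enantiomeric pair, giving 5 + 1 = 6 stereoisomers in total.

6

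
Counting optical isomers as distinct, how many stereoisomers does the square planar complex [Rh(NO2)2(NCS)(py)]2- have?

In a square planar complex each vertex has one trans partner and two cis neighbours.
Systematic placement gives 2 geometric isomers: NO2 cis; NO2 trans.
Each arrangement has an internal mirror plane or centre of symmetry, so none is chiral.

2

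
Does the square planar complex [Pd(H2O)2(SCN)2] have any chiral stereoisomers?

In a square planar complex each vertex has one trans partner and two cis neighbours.
Systematic placement gives 2 geometric isomers: H2O cis; H2O trans.
Each arrangement has an internal mirror plane or centre of symmetry, so none is chiral.

no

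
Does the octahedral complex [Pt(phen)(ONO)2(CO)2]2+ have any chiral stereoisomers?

The six octahedral sites form three mutually perpendicular trans pairs.
Each phen is bidentate and must span two cis positions.
There are 3 geometric isomers: ONO cis, CO trans; ONO cis, CO cis (chiral); ONO trans, CO cis.
One of these lacks any improper symmetry element and so occurs as an enantiomeric pair, giving 3 + 1 = 4 stereoisomers in total.

yes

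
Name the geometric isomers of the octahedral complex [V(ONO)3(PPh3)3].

fac and mer

In an octahedral complex each vertex has one trans partner and four cis neighbours.
The distinct arrangements are (2 in all): ONO mer; ONO fac.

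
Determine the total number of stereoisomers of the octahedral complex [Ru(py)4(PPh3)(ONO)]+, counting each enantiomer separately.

2

The distinct arrangements are (2 in all): PPh3 and ONO mutually trans; PPh3 and ONO mutually cis.
Each arrangement has an internal mirror plane or centre of symmetry, so none is chiral.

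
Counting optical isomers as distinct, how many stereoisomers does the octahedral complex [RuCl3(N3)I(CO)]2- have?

In an octahedral complex each vertex has one trans partner and four cis neighbours.
There are 4 geometric isomers: Cl mer (3 arrangements); Cl fac (chiral).
One of these lacks any improper symmetry element and so occurs as an enantiomeric pair, giving 4 + 1 = 5 stereoisomers in total.

5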